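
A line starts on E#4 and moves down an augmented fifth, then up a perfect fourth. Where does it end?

Down an augmented fifth from E#4: A3 (8 semitones down).
A perfect fourth up from A3 is D4.

D4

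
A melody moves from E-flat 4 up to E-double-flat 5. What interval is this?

E to E is the same letter name, plus an octave — that makes it an octave of some quality.
The perfect octave is 12 semitones; here we have 11, one semitone narrower: diminished.

diminished octave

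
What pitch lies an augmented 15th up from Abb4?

The letter stays A (same as the start), shifted two octaves up.
An augmented fifteenth is 25 semitones; 25 semitones up from Abb4 gives Ab6.

Ab6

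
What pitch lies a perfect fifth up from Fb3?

Cb4

The fifth takes the letter from F up to C.
A perfect fifth spans 7 semitones, so from Fb3 the target pitch is Cb4.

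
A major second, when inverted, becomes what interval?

Inverted interval numbers add to nine, so a second pairs with a seventh (2 + 7 = 9).
Quality inverts too: major becomes minor. That makes the inversion a minor seventh.

m7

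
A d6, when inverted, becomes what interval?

The rule of nine gives the new number: 9 − 6 = 3, so a sixth becomes a third.
And diminished becomes augmented under inversion, so we get an augmented third.

A3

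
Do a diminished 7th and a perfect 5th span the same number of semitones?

A diminished seventh is 9 semitones but a perfect fifth is 7 semitones — different sizes.

No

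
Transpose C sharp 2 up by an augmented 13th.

A double-sharp 3

Six letters up from C (plus an octave) reaches A.
An augmented thirteenth is 22 semitones; 22 semitones up from C#2 gives A##3.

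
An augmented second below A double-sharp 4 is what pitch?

The second takes the letter from A down to G.
An augmented second spans 3 semitones, so from A##4 the target pitch is G#4.

G sharp 4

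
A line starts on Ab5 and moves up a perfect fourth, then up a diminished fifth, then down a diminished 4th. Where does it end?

Eb6

Ab5 up a perfect fourth → Db6 (5 semitones).
A diminished fifth up from Db6 is Abb6.
Abb6 down a diminished fourth → Eb6 (4 semitones).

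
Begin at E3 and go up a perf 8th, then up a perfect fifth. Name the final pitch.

Up a perfect octave from E3: E4 (12 semitones up).
Up a perfect fifth from E4: B4 (7 semitones up).

B4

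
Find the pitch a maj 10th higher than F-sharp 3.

Counting three letter names plus an octave up from F lands on A.
Moving 16 semitones up from F#3 (the size of a major tenth) reaches A#4.

A-sharp 4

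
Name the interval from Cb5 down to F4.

diminished 5th

Descending from Cb5 to F4 is the same interval as ascending F4 to Cb5.
F to C spans five letter names (F-G-A-B-C): a fifth.
A perfect fifth would be 7 semitones; F4 to Cb5 is 6, one semitone narrower, so the interval is diminished.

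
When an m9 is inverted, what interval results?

First reduce the compound minor ninth to its simple form, a minor second.
The rule of nine gives the new number: 9 − 2 = 7, so a second becomes a seventh.
The quality also flips — minor becomes major — giving a major seventh.

major 7th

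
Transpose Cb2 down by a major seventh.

The seventh takes the letter from C down to D.
A major seventh spans 11 semitones, so from Cb2 the target pitch is Dbb1.

Dbb1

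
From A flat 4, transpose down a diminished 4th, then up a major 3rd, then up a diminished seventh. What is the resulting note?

Ab4 down a diminished fourth → E4 (4 semitones).
A major third up from E4 is G#4.
A diminished seventh up from G#4 is F5.

F 5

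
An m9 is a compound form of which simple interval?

Each octave removed subtracts seven from the number: 9 − 7 = 2.
Quality carries through unchanged, so the simple form is a minor second.

minor second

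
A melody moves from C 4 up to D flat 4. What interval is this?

minor second

C to D spans two letter names (C-D): a second.
C4 to Db4 is 1 semitone, a half step short of the major second (2), so this is minor.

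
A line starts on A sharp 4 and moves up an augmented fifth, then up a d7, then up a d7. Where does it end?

A#4 up an augmented fifth → E##5 (8 semitones).
Up a diminished seventh from E##5: D#6 (9 semitones up).
A diminished seventh up from D#6 is C7.

C 7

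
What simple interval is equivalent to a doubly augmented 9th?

doubly augmented second

Subtracting seven from the interval number removes an octave: 9 − 7 = 2.
So a doubly augmented ninth is an octave plus a doubly augmented second. The quality is unchanged.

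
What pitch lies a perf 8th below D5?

An octave keeps the letter name D, an octave down from D.
A perfect octave is 12 semitones; 12 semitones down from D5 gives D4.

D4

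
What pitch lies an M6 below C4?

Eb3

Six letter names down from C: E.
A major sixth is 9 semitones; 9 semitones down from C4 gives Eb3.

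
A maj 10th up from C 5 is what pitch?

E 6

Three letters up from C (plus an octave) reaches E.
Moving 16 semitones up from C5 (the size of a major tenth) reaches E6.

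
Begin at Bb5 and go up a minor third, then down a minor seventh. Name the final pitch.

A minor third up from Bb5 is Db6.
Down a minor seventh from Db6: Eb5 (10 semitones down).

Eb5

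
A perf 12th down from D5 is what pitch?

G3

The twelfth's letter: D down five letter names plus an octave → G.
Moving 19 semitones down from D5 (the size of a perfect twelfth) reaches G3.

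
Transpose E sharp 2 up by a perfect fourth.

A sharp 2

Four letter names up from E: A.
Moving 5 semitones up from E#2 (the size of a perfect fourth) reaches A#2.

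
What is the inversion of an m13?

First reduce the compound minor thirteenth to its simple form, a minor sixth.
The rule of nine gives the new number: 9 − 6 = 3, so a sixth becomes a third.
And minor becomes major under inversion, so we get a major third.

M3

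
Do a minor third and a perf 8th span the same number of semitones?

No

3 semitones (minor third) vs 12 semitones (perfect octave): not equal.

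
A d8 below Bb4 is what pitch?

B3

For an octave the letter name doesn't change: still B, an octave down.
Moving 11 semitones down from Bb4 (the size of a diminished octave) reaches B3.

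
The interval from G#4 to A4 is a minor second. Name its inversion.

M7

Inverted interval numbers add to nine, so a second pairs with a seventh (2 + 7 = 9).
Quality inverts too: minor becomes major. That makes the inversion a major seventh.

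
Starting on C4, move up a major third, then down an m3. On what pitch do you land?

C#4

A major third up from C4 is E4.
E4 down a minor third → C#4 (3 semitones).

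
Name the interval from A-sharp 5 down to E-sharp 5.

Descending from A#5 to E#5 is the same interval as ascending E#5 to A#5.
E to A spans four letter names (E-F-G-A): a fourth.
The perfect fourth spans 5 semitones, and E#5 to A#5 is exactly 5 semitones — so this is a perfect fourth.

perfect 4th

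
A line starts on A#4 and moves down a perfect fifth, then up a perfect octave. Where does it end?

A perfect fifth down from A#4 is D#4.
Up a perfect octave from D#4: D#5 (12 semitones up).

D#5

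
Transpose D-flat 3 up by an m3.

F-flat 3

Counting three letter names up from D lands on F.
A minor third spans 3 semitones, so from Db3 the target pitch is Fb3.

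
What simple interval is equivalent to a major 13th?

Take out an octave (7 from the number): 13 − 7 = 6.
That makes a major thirteenth a compound major sixth — an octave plus a major sixth.

M6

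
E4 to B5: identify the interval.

perfect twelfth

E to B spans five letter names (E-F-G-A-B), plus an octave, so the interval is some kind of twelfth.
The perfect twelfth spans 19 semitones, and E4 to B5 is exactly 19 semitones — so this is a perfect twelfth.
(Equivalently, a compound perfect fifth: a perfect fifth plus an octave.)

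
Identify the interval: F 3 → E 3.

Descending from F3 to E3 is the same interval as ascending E3 to F3.
E to F spans two letter names (E-F) — that makes it a second of some quality.
E3 to F3 is 1 semitone, a half step short of the major second (2), so this is minor.

minor 2nd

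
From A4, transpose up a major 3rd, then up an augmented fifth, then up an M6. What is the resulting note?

E##6

A4 up a major third → C#5 (4 semitones).
Up an augmented fifth from C#5: G##5 (8 semitones up).
A major sixth up from G##5 is E##6.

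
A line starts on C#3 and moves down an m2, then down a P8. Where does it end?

B#1

C#3 down a minor second → B#2 (1 semitone).
B#2 down a perfect octave → B#1 (12 semitones).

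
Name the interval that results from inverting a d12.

augmented 4th

First reduce the compound diminished twelfth to its simple form, a diminished fifth.
The rule of nine gives the new number: 9 − 5 = 4, so a fifth becomes a fourth.
Quality inverts too: diminished becomes augmented. That makes the inversion an augmented fourth.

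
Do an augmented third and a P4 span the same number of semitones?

An augmented third = 5 semitones = a perfect fourth; enharmonically equal.

Yes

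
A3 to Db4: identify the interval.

A to D spans four letter names (A-B-C-D), so the interval is some kind of fourth.
A3 to Db4 spans 4 semitones — one semitone narrower than the perfect fourth (5) — giving a diminished fourth.

diminished fourth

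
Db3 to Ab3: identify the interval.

P5

D to A spans five letter names (D-E-F-G-A): a fifth.
The perfect fifth spans 7 semitones, and Db3 to Ab3 is exactly 7 semitones — so this is a perfect fifth.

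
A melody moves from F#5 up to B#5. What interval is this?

F to B spans four letter names (F-G-A-B) — that makes it a fourth of some quality.
F#5 to B#5 spans 6 semitones — one semitone wider than the perfect fourth (5) — giving an augmented fourth.

A4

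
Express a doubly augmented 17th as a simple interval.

doubly augmented 3rd

Each octave removed subtracts seven from the number: 17 − 14 = 3.
So a doubly augmented seventeenth is 2 octaves plus a doubly augmented third. The quality is unchanged.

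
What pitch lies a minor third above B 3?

Counting three letter names up from B lands on D.
A minor third is 3 semitones; 3 semitones up from B3 gives D4.

D 4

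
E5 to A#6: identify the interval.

augmented 11th

E to A spans four letter names (E-F-G-A), plus an octave — that makes it an eleventh of some quality.
E5 to A#6 spans 18 semitones — one semitone wider than the perfect eleventh (17) — giving an augmented eleventh.
(Equivalently, a compound augmented fourth: an augmented fourth plus an octave.)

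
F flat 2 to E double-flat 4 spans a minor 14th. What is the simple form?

m7

Each octave removed subtracts seven from the number: 14 − 7 = 7.
That makes a minor fourteenth a compound minor seventh — an octave plus a minor seventh.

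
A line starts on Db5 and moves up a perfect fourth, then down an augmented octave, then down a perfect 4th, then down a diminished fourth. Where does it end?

Db5 up a perfect fourth → Gb5 (5 semitones).
An augmented octave down from Gb5 is Gbb4.
A perfect fourth down from Gbb4 is Dbb4.
Dbb4 down a diminished fourth → Ab3 (4 semitones).

Ab3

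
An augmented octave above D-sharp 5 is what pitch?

D-double-sharp 6

The letter stays D (same as the start), shifted an octave up.
An augmented octave spans 13 semitones, so from D#5 the target pitch is D##6.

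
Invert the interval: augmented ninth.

diminished 7th

First reduce the compound augmented ninth to its simple form, an augmented second.
The rule of nine gives the new number: 9 − 2 = 7, so a second becomes a seventh.
The quality also flips — augmented becomes diminished — giving a diminished seventh.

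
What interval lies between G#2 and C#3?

perfect 4th

G to C spans four letter names (G-A-B-C), so the interval is some kind of fourth.
G#2 to C#3 is 5 semitones, matching the perfect fourth exactly, so the quality is perfect.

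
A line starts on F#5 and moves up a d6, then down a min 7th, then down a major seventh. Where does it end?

F#5 up a diminished sixth → Db6 (7 semitones).
A minor seventh down from Db6 is Eb5.
A major seventh down from Eb5 is Fb4.

Fb4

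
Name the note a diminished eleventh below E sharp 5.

B double-sharp 3

Counting four letter names plus an octave down from E lands on B.
A diminished eleventh is 16 semitones; 16 semitones down from E#5 gives B##3.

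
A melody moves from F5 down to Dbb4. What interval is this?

augmented 10th

Descending from F5 to Dbb4 is the same interval as ascending Dbb4 to F5.
D to F spans three letter names (D-E-F), plus an octave — that makes it a tenth of some quality.
Dbb4 to F5 spans 17 semitones — one semitone wider than the major tenth (16) — giving an augmented tenth.
(Equivalently, a compound augmented third: an augmented third plus an octave.)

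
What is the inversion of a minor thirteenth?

First reduce the compound minor thirteenth to its simple form, a minor sixth.
The rule of nine gives the new number: 9 − 6 = 3, so a sixth becomes a third.
The quality also flips — minor becomes major — giving a major third.

major third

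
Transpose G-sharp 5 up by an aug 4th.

C-double-sharp 6

Four letter names up from G: C.
Moving 6 semitones up from G#5 (the size of an augmented fourth) reaches C##6.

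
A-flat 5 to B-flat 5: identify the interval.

major second

A to B spans two letter names (A-B), so the interval is some kind of second.
The major second spans 2 semitones, and Ab5 to Bb5 is exactly 2 semitones — so this is a major second.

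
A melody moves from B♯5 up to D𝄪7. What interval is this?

major 10th

B to D spans three letter names (B-C-D), plus an octave: a tenth.
B#5 to D##7 is 16 semitones, matching the major tenth exactly, so the quality is major.
(Equivalently, a compound major third: a major third plus an octave.)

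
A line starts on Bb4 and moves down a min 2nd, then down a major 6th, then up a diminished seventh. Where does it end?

Bbb4

Bb4 down a minor second → A4 (1 semitone).
A major sixth down from A4 is C4.
C4 up a diminished seventh → Bbb4 (9 semitones).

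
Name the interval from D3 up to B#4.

augmented thirteenth

D to B spans six letter names (D-E-F-G-A-B), plus an octave, so the interval is some kind of thirteenth.
A major thirteenth would be 21 semitones; D3 to B#4 is 22, one semitone wider, so the interval is augmented.
(Equivalently, a compound augmented sixth: an augmented sixth plus an octave.)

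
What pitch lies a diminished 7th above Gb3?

Seven letter names up from G: F.
A diminished seventh is 9 semitones; 9 semitones up from Gb3 gives Fbb4.

Fbb4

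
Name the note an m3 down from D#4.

B#3

Counting three letter names down from D lands on B.
A minor third is 3 semitones; 3 semitones down from D#4 gives B#3.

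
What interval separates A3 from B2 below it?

Descending from A3 to B2 is the same interval as ascending B2 to A3.
B to A spans seven letter names (B-C-D-E-F-G-A): a seventh.
B2 to A3 is 10 semitones, a half step short of the major seventh (11), so this is minor.

m7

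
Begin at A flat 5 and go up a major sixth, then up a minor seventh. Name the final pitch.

Up a major sixth from Ab5: F6 (9 semitones up).
Up a minor seventh from F6: Eb7 (10 semitones up).

E flat 7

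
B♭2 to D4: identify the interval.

B to D spans three letter names (B-C-D), plus an octave — that makes it a tenth of some quality.
Counting semitones, Bb2→D4 is 16, which is the major tenth.
(Equivalently, a compound major third: a major third plus an octave.)

M10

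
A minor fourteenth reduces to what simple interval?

Each octave removed subtracts seven from the number: 14 − 7 = 7.
So a minor fourteenth is an octave plus a minor seventh. The quality is unchanged.

minor seventh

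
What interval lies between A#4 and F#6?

minor thirteenth

A to F spans six letter names (A-B-C-D-E-F), plus an octave — that makes it a thirteenth of some quality.
A major thirteenth would be 21 semitones, but A#4 to F#6 is 20 — one semitone narrower, making it a minor thirteenth.
(Equivalently, a compound minor sixth: a minor sixth plus an octave.)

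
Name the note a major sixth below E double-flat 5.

G double-flat 4

Six letter names down from E: G.
A major sixth spans 9 semitones, so from Ebb5 the target pitch is Gbb4.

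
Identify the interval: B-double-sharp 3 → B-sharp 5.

B to B is the same letter name, plus 2 octaves, so the interval is some kind of fifteenth.
The perfect fifteenth is 24 semitones; here we have 23, one semitone narrower: diminished.
(Equivalently, a compound diminished octave: a diminished octave plus an octave.)

diminished fifteenth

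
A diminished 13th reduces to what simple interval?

d6

Subtracting seven from the interval number removes an octave: 13 − 7 = 6.
Quality carries through unchanged, so the simple form is a diminished sixth.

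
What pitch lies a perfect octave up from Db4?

Db5

An octave keeps the letter name D, an octave up from D.
A perfect octave is 12 semitones; 12 semitones up from Db4 gives Db5.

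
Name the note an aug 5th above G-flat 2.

Counting five letter names up from G lands on D.
An augmented fifth is 8 semitones; 8 semitones up from Gb2 gives D3.

D 3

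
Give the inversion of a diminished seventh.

augmented second

Interval numbers invert to sum to nine: 7 + 2 = 9, so a seventh inverts to a second.
The quality also flips — diminished becomes augmented — giving an augmented second.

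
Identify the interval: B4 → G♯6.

B to G spans six letter names (B-C-D-E-F-G), plus an octave: a thirteenth.
B4 to G#6 is 21 semitones, matching the major thirteenth exactly, so the quality is major.
(Equivalently, a compound major sixth: a major sixth plus an octave.)

M13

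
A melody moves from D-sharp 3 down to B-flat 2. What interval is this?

Descending from D#3 to Bb2 is the same interval as ascending Bb2 to D#3.
B to D spans three letter names (B-C-D) — that makes it a third of some quality.
Bb2 to D#3 spans 5 semitones — one semitone wider than the major third (4) — giving an augmented third.

A3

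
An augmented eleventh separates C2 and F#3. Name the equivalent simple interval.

augmented fourth

Subtracting seven from the interval number removes an octave: 11 − 7 = 4.
So an augmented eleventh is an octave plus an augmented fourth. The quality is unchanged.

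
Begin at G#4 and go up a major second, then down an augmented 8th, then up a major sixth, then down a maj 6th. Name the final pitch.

A3

G#4 up a major second → A#4 (2 semitones).
Down an augmented octave from A#4: A3 (13 semitones down).
Up a major sixth from A3: F#4 (9 semitones up).
F#4 down a major sixth → A3 (9 semitones).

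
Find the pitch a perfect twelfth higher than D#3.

A#4

Five letters up from D (plus an octave) reaches A.
Moving 19 semitones up from D#3 (the size of a perfect twelfth) reaches A#4.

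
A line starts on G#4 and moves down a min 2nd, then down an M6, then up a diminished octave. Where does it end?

A4

G#4 down a minor second → F##4 (1 semitone).
F##4 down a major sixth → A#3 (9 semitones).
A diminished octave up from A#3 is A4.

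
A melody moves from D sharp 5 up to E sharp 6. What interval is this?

M9

D to E spans two letter names (D-E), plus an octave: a ninth.
Counting semitones, D#5→E#6 is 14, which is the major ninth.
(Equivalently, a compound major second: a major second plus an octave.)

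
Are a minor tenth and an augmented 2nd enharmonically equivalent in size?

15 semitones (minor tenth) vs 3 semitones (augmented second): not equal.

No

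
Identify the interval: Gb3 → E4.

augmented sixth

G to E spans six letter names (G-A-B-C-D-E) — that makes it a sixth of some quality.
A major sixth would be 9 semitones; Gb3 to E4 is 10, one semitone wider, so the interval is augmented.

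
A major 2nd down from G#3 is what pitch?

F#3

Counting two letter names down from G lands on F.
Moving 2 semitones down from G#3 (the size of a major second) reaches F#3.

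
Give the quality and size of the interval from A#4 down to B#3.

Descending from A#4 to B#3 is the same interval as ascending B#3 to A#4.
B to A spans seven letter names (B-C-D-E-F-G-A), so the interval is some kind of seventh.
At 10 semitones, B#3→A#4 falls one short of a major seventh: minor.

minor 7th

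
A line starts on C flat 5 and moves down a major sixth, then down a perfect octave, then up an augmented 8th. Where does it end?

A major sixth down from Cb5 is Ebb4.
Ebb4 down a perfect octave → Ebb3 (12 semitones).
An augmented octave up from Ebb3 is Eb4.

E flat 4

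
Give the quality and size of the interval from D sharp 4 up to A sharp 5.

perfect twelfth

D to A spans five letter names (D-E-F-G-A), plus an octave, so the interval is some kind of twelfth.
Counting semitones, D#4→A#5 is 19, which is the perfect twelfth.
(Equivalently, a compound perfect fifth: a perfect fifth plus an octave.)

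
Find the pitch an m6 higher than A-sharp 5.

The sixth takes the letter from A up to F.
A minor sixth is 8 semitones; 8 semitones up from A#5 gives F#6.

F-sharp 6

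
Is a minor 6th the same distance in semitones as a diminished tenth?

8 semitones (minor sixth) vs 14 semitones (diminished tenth): not equal.

No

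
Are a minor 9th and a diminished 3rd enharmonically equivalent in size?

A minor ninth is 13 semitones but a diminished third is 2 semitones — different sizes.

No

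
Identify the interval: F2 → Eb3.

minor seventh

F to E spans seven letter names (F-G-A-B-C-D-E) — that makes it a seventh of some quality.
At 10 semitones, F2→Eb3 falls one short of a major seventh: minor.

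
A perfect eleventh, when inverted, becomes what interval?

P5

First reduce the compound perfect eleventh to its simple form, a perfect fourth.
Inverted interval numbers add to nine, so a fourth pairs with a fifth (4 + 5 = 9).
And perfect stays perfect under inversion, so we get a perfect fifth.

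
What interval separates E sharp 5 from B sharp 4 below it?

Descending from E#5 to B#4 is the same interval as ascending B#4 to E#5.
B to E spans four letter names (B-C-D-E): a fourth.
Counting semitones, B#4→E#5 is 5, which is the perfect fourth.

perfect fourth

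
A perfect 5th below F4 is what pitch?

The fifth takes the letter from F down to B.
Moving 7 semitones down from F4 (the size of a perfect fifth) reaches Bb3.

Bb3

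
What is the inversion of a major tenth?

First reduce the compound major tenth to its simple form, a major third.
Inverted interval numbers add to nine, so a third pairs with a sixth (3 + 6 = 9).
Quality inverts too: major becomes minor. That makes the inversion a minor sixth.

m6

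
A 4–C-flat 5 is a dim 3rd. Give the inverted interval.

Interval numbers invert to sum to nine: 3 + 6 = 9, so a third inverts to a sixth.
And diminished becomes augmented under inversion, so we get an augmented sixth.

augmented sixth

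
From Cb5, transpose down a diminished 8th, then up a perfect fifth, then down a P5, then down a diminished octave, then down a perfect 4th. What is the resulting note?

G#2

A diminished octave down from Cb5 is C4.
A perfect fifth up from C4 is G4.
A perfect fifth down from G4 is C4.
C4 down a diminished octave → C#3 (11 semitones).
Down a perfect fourth from C#3: G#2 (5 semitones down).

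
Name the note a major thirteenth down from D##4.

The thirteenth's letter: D down six letter names plus an octave → F.
A major thirteenth spans 21 semitones, so from D##4 the target pitch is F##2.

F##2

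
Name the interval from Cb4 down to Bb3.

Descending from Cb4 to Bb3 is the same interval as ascending Bb3 to Cb4.
B to C spans two letter names (B-C), so the interval is some kind of second.
A major second would be 2 semitones, but Bb3 to Cb4 is 1 — one semitone narrower, making it a minor second.

m2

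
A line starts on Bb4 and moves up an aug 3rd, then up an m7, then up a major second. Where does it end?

Up an augmented third from Bb4: D#5 (5 semitones up).
Up a minor seventh from D#5: C#6 (10 semitones up).
Up a major second from C#6: D#6 (2 semitones up).

D#6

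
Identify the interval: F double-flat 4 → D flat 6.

A13

F to D spans six letter names (F-G-A-B-C-D), plus an octave — that makes it a thirteenth of some quality.
The major thirteenth is 21 semitones; here we have 22, one semitone wider: augmented.
(Equivalently, a compound augmented sixth: an augmented sixth plus an octave.)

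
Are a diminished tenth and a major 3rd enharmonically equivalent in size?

14 semitones (diminished tenth) vs 4 semitones (major third): not equal.

No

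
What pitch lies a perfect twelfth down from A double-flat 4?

Counting five letter names plus an octave down from A lands on D.
A perfect twelfth is 19 semitones; 19 semitones down from Abb4 gives Dbb3.

D double-flat 3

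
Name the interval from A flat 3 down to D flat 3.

Descending from Ab3 to Db3 is the same interval as ascending Db3 to Ab3.
D to A spans five letter names (D-E-F-G-A): a fifth.
The perfect fifth spans 7 semitones, and Db3 to Ab3 is exactly 7 semitones — so this is a perfect fifth.

perfect fifth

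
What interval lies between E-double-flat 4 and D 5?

A7

E to D spans seven letter names (E-F-G-A-B-C-D), so the interval is some kind of seventh.
A major seventh would be 11 semitones; Ebb4 to D5 is 12, one semitone wider, so the interval is augmented.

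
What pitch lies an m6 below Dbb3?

Six letter names down from D: F.
Moving 8 semitones down from Dbb3 (the size of a minor sixth) reaches Fb2.

Fb2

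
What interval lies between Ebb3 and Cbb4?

minor sixth

E to C spans six letter names (E-F-G-A-B-C): a sixth.
A major sixth would be 9 semitones, but Ebb3 to Cbb4 is 8 — one semitone narrower, making it a minor sixth.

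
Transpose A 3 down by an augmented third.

F flat 3

Counting three letter names down from A lands on F.
An augmented third spans 5 semitones, so from A3 the target pitch is Fb3.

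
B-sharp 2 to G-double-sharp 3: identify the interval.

B to G spans six letter names (B-C-D-E-F-G): a sixth.
Counting semitones, B#2→G##3 is 9, which is the major sixth.

M6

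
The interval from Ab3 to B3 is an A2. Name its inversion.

Inverted interval numbers add to nine, so a second pairs with a seventh (2 + 7 = 9).
Quality inverts too: augmented becomes diminished. That makes the inversion a diminished seventh.

diminished 7th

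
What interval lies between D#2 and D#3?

D to D is the same letter name, plus an octave: an octave.
Counting semitones, D#2→D#3 is 12, which is the perfect octave.

perfect octave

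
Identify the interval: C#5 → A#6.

M13

C to A spans six letter names (C-D-E-F-G-A), plus an octave — that makes it a thirteenth of some quality.
Counting semitones, C#5→A#6 is 21, which is the major thirteenth.
(Equivalently, a compound major sixth: a major sixth plus an octave.)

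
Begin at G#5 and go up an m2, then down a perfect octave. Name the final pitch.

G#5 up a minor second → A5 (1 semitone).
Down a perfect octave from A5: A4 (12 semitones down).

A4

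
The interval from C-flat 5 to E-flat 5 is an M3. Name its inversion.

minor 6th

Interval numbers invert to sum to nine: 3 + 6 = 9, so a third inverts to a sixth.
Quality inverts too: major becomes minor. That makes the inversion a minor sixth.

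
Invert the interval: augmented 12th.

d4

First reduce the compound augmented twelfth to its simple form, an augmented fifth.
The rule of nine gives the new number: 9 − 5 = 4, so a fifth becomes a fourth.
Quality inverts too: augmented becomes diminished. That makes the inversion a diminished fourth.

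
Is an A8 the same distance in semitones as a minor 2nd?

An augmented octave spans 13 semitones; a minor second spans 1 semitone. They differ by 12.

No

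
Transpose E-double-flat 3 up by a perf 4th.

Four letter names up from E: A.
A perfect fourth is 5 semitones; 5 semitones up from Ebb3 gives Abb3.

A-double-flat 3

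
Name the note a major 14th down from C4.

The fourteenth's letter: C down seven letter names plus an octave → D.
A major fourteenth spans 23 semitones, so from C4 the target pitch is Db2.

Db2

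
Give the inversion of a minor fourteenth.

First reduce the compound minor fourteenth to its simple form, a minor seventh.
Interval numbers invert to sum to nine: 7 + 2 = 9, so a seventh inverts to a second.
The quality also flips — minor becomes major — giving a major second.

major second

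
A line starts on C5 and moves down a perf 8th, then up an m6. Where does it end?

Down a perfect octave from C5: C4 (12 semitones down).
C4 up a minor sixth → Ab4 (8 semitones).

Ab4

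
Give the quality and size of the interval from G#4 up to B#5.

G to B spans three letter names (G-A-B), plus an octave — that makes it a tenth of some quality.
G#4 to B#5 is 16 semitones, matching the major tenth exactly, so the quality is major.
(Equivalently, a compound major third: a major third plus an octave.)

major 10th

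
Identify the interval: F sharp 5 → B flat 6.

F to B spans four letter names (F-G-A-B), plus an octave, so the interval is some kind of eleventh.
A perfect eleventh would be 17 semitones; F#5 to Bb6 is 16, one semitone narrower, so the interval is diminished.
(Equivalently, a compound diminished fourth: a diminished fourth plus an octave.)

diminished 11th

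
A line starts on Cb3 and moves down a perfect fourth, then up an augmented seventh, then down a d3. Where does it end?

Down a perfect fourth from Cb3: Gb2 (5 semitones down).
Gb2 up an augmented seventh → F#3 (12 semitones).
A diminished third down from F#3 is D##3.

D##3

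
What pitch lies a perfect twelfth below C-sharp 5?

Five letters down from C (plus an octave) reaches F.
A perfect twelfth is 19 semitones; 19 semitones down from C#5 gives F#3.

F-sharp 3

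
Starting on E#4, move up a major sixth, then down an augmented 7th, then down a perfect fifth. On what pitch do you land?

G3

A major sixth up from E#4 is C##5.
An augmented seventh down from C##5 is D4.
A perfect fifth down from D4 is G3.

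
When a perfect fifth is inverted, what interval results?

The rule of nine gives the new number: 9 − 5 = 4, so a fifth becomes a fourth.
Quality inverts too: perfect stays perfect. That makes the inversion a perfect fourth.

perfect 4th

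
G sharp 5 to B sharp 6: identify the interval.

major tenth

G to B spans three letter names (G-A-B), plus an octave: a tenth.
G#5 to B#6 is 16 semitones, matching the major tenth exactly, so the quality is major.
(Equivalently, a compound major third: a major third plus an octave.)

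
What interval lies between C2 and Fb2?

d4

C to F spans four letter names (C-D-E-F) — that makes it a fourth of some quality.
The perfect fourth is 5 semitones; here we have 4, one semitone narrower: diminished.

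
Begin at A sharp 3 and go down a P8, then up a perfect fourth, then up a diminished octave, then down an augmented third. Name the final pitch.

A#3 down a perfect octave → A#2 (12 semitones).
Up a perfect fourth from A#2: D#3 (5 semitones up).
Up a diminished octave from D#3: D4 (11 semitones up).
Down an augmented third from D4: Bbb3 (5 semitones down).

B double-flat 3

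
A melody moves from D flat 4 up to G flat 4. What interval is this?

D to G spans four letter names (D-E-F-G): a fourth.
Counting semitones, Db4→Gb4 is 5, which is the perfect fourth.

perfect fourth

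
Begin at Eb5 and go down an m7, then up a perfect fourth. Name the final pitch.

Eb5 down a minor seventh → F4 (10 semitones).
Up a perfect fourth from F4: Bb4 (5 semitones up).

Bb4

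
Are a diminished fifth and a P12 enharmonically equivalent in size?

No

6 semitones (diminished fifth) vs 19 semitones (perfect twelfth): not equal.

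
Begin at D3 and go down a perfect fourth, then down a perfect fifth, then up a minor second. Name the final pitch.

Eb2

Down a perfect fourth from D3: A2 (5 semitones down).
A2 down a perfect fifth → D2 (7 semitones).
D2 up a minor second → Eb2 (1 semitone).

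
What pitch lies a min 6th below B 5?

D sharp 5

Counting six letter names down from B lands on D.
A minor sixth spans 8 semitones, so from B5 the target pitch is D#5.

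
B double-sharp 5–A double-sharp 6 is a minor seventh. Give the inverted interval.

major second

The rule of nine gives the new number: 9 − 7 = 2, so a seventh becomes a second.
The quality also flips — minor becomes major — giving a major second.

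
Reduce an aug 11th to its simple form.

Take out an octave (7 from the number): 11 − 7 = 4.
Quality carries through unchanged, so the simple form is an augmented fourth.

augmented 4th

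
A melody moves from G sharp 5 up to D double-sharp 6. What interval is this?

A5

G to D spans five letter names (G-A-B-C-D), so the interval is some kind of fifth.
G#5 to D##6 spans 8 semitones — one semitone wider than the perfect fifth (7) — giving an augmented fifth.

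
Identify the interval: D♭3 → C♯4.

augmented seventh

D to C spans seven letter names (D-E-F-G-A-B-C), so the interval is some kind of seventh.
Db3 to C#4 spans 12 semitones — one semitone wider than the major seventh (11) — giving an augmented seventh.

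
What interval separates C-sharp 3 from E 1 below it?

M13

Descending from C#3 to E1 is the same interval as ascending E1 to C#3.
E to C spans six letter names (E-F-G-A-B-C), plus an octave — that makes it a thirteenth of some quality.
E1 to C#3 is 21 semitones, matching the major thirteenth exactly, so the quality is major.
(Equivalently, a compound major sixth: a major sixth plus an octave.)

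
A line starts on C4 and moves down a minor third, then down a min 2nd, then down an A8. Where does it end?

A minor third down from C4 is A3.
A3 down a minor second → G#3 (1 semitone).
An augmented octave down from G#3 is G2.

G2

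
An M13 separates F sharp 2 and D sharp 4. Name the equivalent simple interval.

Each octave removed subtracts seven from the number: 13 − 7 = 6.
Quality carries through unchanged, so the simple form is a major sixth.

major sixth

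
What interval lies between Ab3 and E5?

A12

A to E spans five letter names (A-B-C-D-E), plus an octave — that makes it a twelfth of some quality.
A perfect twelfth would be 19 semitones; Ab3 to E5 is 20, one semitone wider, so the interval is augmented.
(Equivalently, a compound augmented fifth: an augmented fifth plus an octave.)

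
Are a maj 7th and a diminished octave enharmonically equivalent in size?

Yes

A major seventh = 11 semitones = a diminished octave; enharmonically equal.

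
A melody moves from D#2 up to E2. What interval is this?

minor 2nd

D to E spans two letter names (D-E) — that makes it a second of some quality.
At 1 semitone, D#2→E2 falls one short of a major second: minor.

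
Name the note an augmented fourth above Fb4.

Bb4

Four letter names up from F: B.
An augmented fourth is 6 semitones; 6 semitones up from Fb4 gives Bb4.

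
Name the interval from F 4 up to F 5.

perfect octave

F to F is the same letter name, plus an octave, so the interval is some kind of octave.
The perfect octave spans 12 semitones, and F4 to F5 is exactly 12 semitones — so this is a perfect octave.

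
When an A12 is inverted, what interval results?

diminished fourth

First reduce the compound augmented twelfth to its simple form, an augmented fifth.
The rule of nine gives the new number: 9 − 5 = 4, so a fifth becomes a fourth.
The quality also flips — augmented becomes diminished — giving a diminished fourth.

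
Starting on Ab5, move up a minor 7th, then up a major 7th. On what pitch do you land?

F7

Up a minor seventh from Ab5: Gb6 (10 semitones up).
A major seventh up from Gb6 is F7.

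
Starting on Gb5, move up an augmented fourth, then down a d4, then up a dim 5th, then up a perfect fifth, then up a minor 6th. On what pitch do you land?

Up an augmented fourth from Gb5: C6 (6 semitones up).
A diminished fourth down from C6 is G#5.
Up a diminished fifth from G#5: D6 (6 semitones up).
A perfect fifth up from D6 is A6.
A6 up a minor sixth → F7 (8 semitones).

F7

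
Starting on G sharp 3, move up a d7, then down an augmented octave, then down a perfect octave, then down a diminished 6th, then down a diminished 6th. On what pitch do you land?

C double-sharp 1

Up a diminished seventh from G#3: F4 (9 semitones up).
F4 down an augmented octave → Fb3 (13 semitones).
Down a perfect octave from Fb3: Fb2 (12 semitones down).
A diminished sixth down from Fb2 is A1.
Down a diminished sixth from A1: C##1 (7 semitones down).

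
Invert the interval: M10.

First reduce the compound major tenth to its simple form, a major third.
The rule of nine gives the new number: 9 − 3 = 6, so a third becomes a sixth.
And major becomes minor under inversion, so we get a minor sixth.

minor 6th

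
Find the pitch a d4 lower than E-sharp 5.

B-double-sharp 4

The fourth takes the letter from E down to B.
A diminished fourth spans 4 semitones, so from E#5 the target pitch is B##4.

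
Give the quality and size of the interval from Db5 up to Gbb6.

diminished 11th

D to G spans four letter names (D-E-F-G), plus an octave — that makes it an eleventh of some quality.
A perfect eleventh would be 17 semitones; Db5 to Gbb6 is 16, one semitone narrower, so the interval is diminished.
(Equivalently, a compound diminished fourth: a diminished fourth plus an octave.)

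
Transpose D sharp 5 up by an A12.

A double-sharp 6

Counting five letter names plus an octave up from D lands on A.
Moving 20 semitones up from D#5 (the size of an augmented twelfth) reaches A##6.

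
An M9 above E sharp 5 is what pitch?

F double-sharp 6

Two letters up from E (plus an octave) reaches F.
A major ninth spans 14 semitones, so from E#5 the target pitch is F##6.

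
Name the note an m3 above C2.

Eb2

The third takes the letter from C up to E.
A minor third is 3 semitones; 3 semitones up from C2 gives Eb2.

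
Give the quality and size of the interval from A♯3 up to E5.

A to E spans five letter names (A-B-C-D-E), plus an octave — that makes it a twelfth of some quality.
The perfect twelfth is 19 semitones; here we have 18, one semitone narrower: diminished.
(Equivalently, a compound diminished fifth: a diminished fifth plus an octave.)

diminished twelfth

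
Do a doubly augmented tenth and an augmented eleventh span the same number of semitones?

Both span 18 semitones: a doubly augmented tenth and an augmented eleventh are the same chromatic distance.

Yes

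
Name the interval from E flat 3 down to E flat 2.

Descending from Eb3 to Eb2 is the same interval as ascending Eb2 to Eb3.
E to E is the same letter name, plus an octave: an octave.
Counting semitones, Eb2→Eb3 is 12, which is the perfect octave.

perfect 8th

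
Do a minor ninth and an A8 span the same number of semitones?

A minor ninth spans 13 semitones, and an augmented octave also spans 13 semitones — they're enharmonic.

Yes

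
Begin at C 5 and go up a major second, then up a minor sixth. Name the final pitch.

B flat 5

A major second up from C5 is D5.
A minor sixth up from D5 is Bb5.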